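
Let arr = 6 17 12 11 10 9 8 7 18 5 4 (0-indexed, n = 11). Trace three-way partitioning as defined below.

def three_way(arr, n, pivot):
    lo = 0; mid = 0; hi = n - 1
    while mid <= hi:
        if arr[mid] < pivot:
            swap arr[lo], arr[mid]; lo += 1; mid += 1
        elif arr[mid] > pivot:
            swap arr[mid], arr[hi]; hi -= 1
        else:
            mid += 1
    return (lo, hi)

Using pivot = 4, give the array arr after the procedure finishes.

lo=0 mid=0 hi=10
6>4: swap(0,10), hi=9 ⇒ 4 17 12 11 10 9 8 7 18 5 6
4=4: mid=1
17>4: swap(1,9), hi=8 ⇒ 4 5 12 11 10 9 8 7 18 17 6
5>4: swap(1,8), hi=7 ⇒ 4 18 12 11 10 9 8 7 5 17 6
18>4: swap(1,7), hi=6 ⇒ 4 7 12 11 10 9 8 18 5 17 6
7>4: swap(1,6), hi=5 ⇒ 4 8 12 11 10 9 7 18 5 17 6
8>4: swap(1,5), hi=4 ⇒ 4 9 12 11 10 8 7 18 5 17 6
9>4: swap(1,4), hi=3 ⇒ 4 10 12 11 9 8 7 18 5 17 6
10>4: swap(1,3), hi=2 ⇒ 4 11 12 10 9 8 7 18 5 17 6
11>4: swap(1,2), hi=1 ⇒ 4 12 11 10 9 8 7 18 5 17 6
12>4: swap(1,1), hi=0 ⇒ 4 12 11 10 9 8 7 18 5 17 6
done. lo=0 hi=0; arr=4 12 11 10 9 8 7 18 5 17 6

4 12 11 10 9 8 7 18 5 17 6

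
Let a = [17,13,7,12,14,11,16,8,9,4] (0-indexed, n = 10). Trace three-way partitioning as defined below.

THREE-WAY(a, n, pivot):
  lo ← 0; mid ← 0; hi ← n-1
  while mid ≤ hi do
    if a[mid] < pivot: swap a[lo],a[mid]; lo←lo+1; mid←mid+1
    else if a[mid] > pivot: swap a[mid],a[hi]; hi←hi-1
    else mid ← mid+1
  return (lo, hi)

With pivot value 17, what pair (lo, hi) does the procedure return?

pivot = 17; lo=0, mid=0, hi=9
a[mid]=17=17: mid=1
a[mid]=13<17: swap a[0],a[1]; lo=1,mid=2 → [13,17,7,12,14,11,16,8,9,4]
a[mid]=7<17: swap a[1],a[2]; lo=2,mid=3 → [13,7,17,12,14,11,16,8,9,4]
a[mid]=12<17: swap a[2],a[3]; lo=3,mid=4 → [13,7,12,17,14,11,16,8,9,4]
a[mid]=14<17: swap a[3],a[4]; lo=4,mid=5 → [13,7,12,14,17,11,16,8,9,4]
a[mid]=11<17: swap a[4],a[5]; lo=5,mid=6 → [13,7,12,14,11,17,16,8,9,4]
a[mid]=16<17: swap a[5],a[6]; lo=6,mid=7 → [13,7,12,14,11,16,17,8,9,4]
a[mid]=8<17: swap a[6],a[7]; lo=7,mid=8 → [13,7,12,14,11,16,8,17,9,4]
a[mid]=9<17: swap a[7],a[8]; lo=8,mid=9 → [13,7,12,14,11,16,8,9,17,4]
a[mid]=4<17: swap a[8],a[9]; lo=9,mid=10 → [13,7,12,14,11,16,8,9,4,17]
end: lo=9, hi=9; a = [13,7,12,14,11,16,8,9,4,17]

(9, 9)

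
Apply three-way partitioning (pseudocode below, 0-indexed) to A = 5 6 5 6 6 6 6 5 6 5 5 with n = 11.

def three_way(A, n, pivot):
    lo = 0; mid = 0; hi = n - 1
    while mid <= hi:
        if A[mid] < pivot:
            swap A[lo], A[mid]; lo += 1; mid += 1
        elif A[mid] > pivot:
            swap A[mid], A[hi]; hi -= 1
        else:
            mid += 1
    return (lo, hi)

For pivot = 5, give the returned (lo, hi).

pivot = 5; lo=0, mid=0, hi=10
A[mid]=5=5: mid=1
A[mid]=6>5: swap A[1],A[10]; hi=9 → 5 5 5 6 6 6 6 5 6 5 6
A[mid]=5=5: mid=2
A[mid]=5=5: mid=3
A[mid]=6>5: swap A[3],A[9]; hi=8 → 5 5 5 5 6 6 6 5 6 6 6
A[mid]=5=5: mid=4
A[mid]=6>5: swap A[4],A[8]; hi=7 → 5 5 5 5 6 6 6 5 6 6 6
A[mid]=6>5: swap A[4],A[7]; hi=6 → 5 5 5 5 5 6 6 6 6 6 6
A[mid]=5=5: mid=5
A[mid]=6>5: swap A[5],A[6]; hi=5 → 5 5 5 5 5 6 6 6 6 6 6
A[mid]=6>5: swap A[5],A[5]; hi=4 → 5 5 5 5 5 6 6 6 6 6 6
end: lo=0, hi=4; A = 5 5 5 5 5 6 6 6 6 6 6

(0, 4)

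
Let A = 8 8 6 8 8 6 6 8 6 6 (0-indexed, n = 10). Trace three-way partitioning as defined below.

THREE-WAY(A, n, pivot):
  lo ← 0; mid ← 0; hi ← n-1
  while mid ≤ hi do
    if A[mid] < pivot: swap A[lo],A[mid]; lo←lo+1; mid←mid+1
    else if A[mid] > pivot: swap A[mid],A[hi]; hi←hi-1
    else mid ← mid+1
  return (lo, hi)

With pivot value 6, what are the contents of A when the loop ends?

pivot = 6; lo=0, mid=0, hi=9
A[mid]=8>6: swap A[0],A[9]; hi=8 → 6 8 6 8 8 6 6 8 6 8
A[mid]=6=6: mid=1
A[mid]=8>6: swap A[1],A[8]; hi=7 → 6 6 6 8 8 6 6 8 8 8
A[mid]=6=6: mid=2
A[mid]=6=6: mid=3
A[mid]=8>6: swap A[3],A[7]; hi=6 → 6 6 6 8 8 6 6 8 8 8
A[mid]=8>6: swap A[3],A[6]; hi=5 → 6 6 6 6 8 6 8 8 8 8
A[mid]=6=6: mid=4
A[mid]=8>6: swap A[4],A[5]; hi=4 → 6 6 6 6 6 8 8 8 8 8
A[mid]=6=6: mid=5
end: lo=0, hi=4; A = 6 6 6 6 6 8 8 8 8 8

6 6 6 6 6 8 8 8 8 8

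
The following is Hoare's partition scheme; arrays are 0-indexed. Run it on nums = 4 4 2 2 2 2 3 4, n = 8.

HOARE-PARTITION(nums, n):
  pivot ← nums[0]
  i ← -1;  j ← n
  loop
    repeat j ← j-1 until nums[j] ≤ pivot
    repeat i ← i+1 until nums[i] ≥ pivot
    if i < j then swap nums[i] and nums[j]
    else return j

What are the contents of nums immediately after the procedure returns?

pivot = nums[0] = 4; i = -1, j = 8
j→7 (nums[7]=4≤4), i→0 (nums[0]=4≥4); i<j, swap → 4 4 2 2 2 2 3 4
j→6 (nums[6]=3≤4), i→1 (nums[1]=4≥4); i<j, swap → 4 3 2 2 2 2 4 4
j→5, i→6; i≥j, return j=5. nums = 4 3 2 2 2 2 4 4

4 3 2 2 2 2 4 4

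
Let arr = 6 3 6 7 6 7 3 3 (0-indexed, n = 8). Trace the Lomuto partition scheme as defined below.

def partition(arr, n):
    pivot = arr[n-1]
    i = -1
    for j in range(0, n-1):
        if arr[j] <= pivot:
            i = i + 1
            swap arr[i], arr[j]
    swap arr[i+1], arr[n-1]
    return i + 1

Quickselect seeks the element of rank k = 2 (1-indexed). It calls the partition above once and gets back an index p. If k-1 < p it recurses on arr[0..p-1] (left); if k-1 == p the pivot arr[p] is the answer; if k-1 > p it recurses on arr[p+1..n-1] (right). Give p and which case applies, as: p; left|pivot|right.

2; left

pivot=3, i=-1
j=0: 6>3, skip
j=1: 3≤3, i=0, swap(0,1) ⇒ 3 6 6 7 6 7 3 3
j=2: 6>3, skip
j=3: 7>3, skip
j=4: 6>3, skip
j=5: 7>3, skip
j=6: 3≤3, i=1, swap(1,6) ⇒ 3 3 6 7 6 7 6 3
swap(2,7) ⇒ 3 3 3 7 6 7 6 6; return 2
p = 2; k-1 = 1 < 2 ⇒ left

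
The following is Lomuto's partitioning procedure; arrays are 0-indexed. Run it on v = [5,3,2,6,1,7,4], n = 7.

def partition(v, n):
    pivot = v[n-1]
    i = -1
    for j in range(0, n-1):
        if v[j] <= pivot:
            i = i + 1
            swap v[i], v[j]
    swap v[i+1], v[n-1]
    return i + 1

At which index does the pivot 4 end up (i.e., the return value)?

pivot=4, i=-1
j=0: 5>4, skip
j=1: 3≤4, i=0, swap(0,1) ⇒ [3,5,2,6,1,7,4]
j=2: 2≤4, i=1, swap(1,2) ⇒ [3,2,5,6,1,7,4]
j=3: 6>4, skip
j=4: 1≤4, i=2, swap(2,4) ⇒ [3,2,1,6,5,7,4]
j=5: 7>4, skip
swap(3,6) ⇒ [3,2,1,4,5,7,6]; return 3

3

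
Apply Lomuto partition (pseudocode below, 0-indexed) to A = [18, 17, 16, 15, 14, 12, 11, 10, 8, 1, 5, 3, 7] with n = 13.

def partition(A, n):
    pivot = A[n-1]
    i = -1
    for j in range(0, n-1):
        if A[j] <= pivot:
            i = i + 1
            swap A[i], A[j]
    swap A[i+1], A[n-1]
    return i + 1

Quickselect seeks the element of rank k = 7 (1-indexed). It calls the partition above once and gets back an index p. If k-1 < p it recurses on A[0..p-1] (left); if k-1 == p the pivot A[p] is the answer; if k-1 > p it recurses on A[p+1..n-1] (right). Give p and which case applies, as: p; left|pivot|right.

3; right

pivot=7, i=-1
j=0: 18>7, skip
j=1: 17>7, skip
j=2: 16>7, skip
j=3: 15>7, skip
j=4: 14>7, skip
j=5: 12>7, skip
j=6: 11>7, skip
j=7: 10>7, skip
j=8: 8>7, skip
j=9: 1≤7, i=0, swap(0,9) ⇒ [1, 17, 16, 15, 14, 12, 11, 10, 8, 18, 5, 3, 7]
j=10: 5≤7, i=1, swap(1,10) ⇒ [1, 5, 16, 15, 14, 12, 11, 10, 8, 18, 17, 3, 7]
j=11: 3≤7, i=2, swap(2,11) ⇒ [1, 5, 3, 15, 14, 12, 11, 10, 8, 18, 17, 16, 7]
swap(3,12) ⇒ [1, 5, 3, 7, 14, 12, 11, 10, 8, 18, 17, 16, 15]; return 3
p = 3; k-1 = 6 > 3 ⇒ right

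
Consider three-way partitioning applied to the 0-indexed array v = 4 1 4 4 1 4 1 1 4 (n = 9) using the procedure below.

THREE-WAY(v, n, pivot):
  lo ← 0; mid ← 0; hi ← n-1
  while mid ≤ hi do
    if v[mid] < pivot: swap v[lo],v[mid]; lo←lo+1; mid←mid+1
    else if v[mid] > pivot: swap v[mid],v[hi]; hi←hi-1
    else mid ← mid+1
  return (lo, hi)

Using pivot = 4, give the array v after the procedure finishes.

1 1 1 1 4 4 4 4 4

lo=0 mid=0 hi=8
4=4: mid=1
1<4: swap(0,1), lo=1 mid=2 ⇒ 1 4 4 4 1 4 1 1 4
4=4: mid=3
4=4: mid=4
1<4: swap(1,4), lo=2 mid=5 ⇒ 1 1 4 4 4 4 1 1 4
4=4: mid=6
1<4: swap(2,6), lo=3 mid=7 ⇒ 1 1 1 4 4 4 4 1 4
1<4: swap(3,7), lo=4 mid=8 ⇒ 1 1 1 1 4 4 4 4 4
4=4: mid=9
done. lo=4 hi=8; v=1 1 1 1 4 4 4 4 4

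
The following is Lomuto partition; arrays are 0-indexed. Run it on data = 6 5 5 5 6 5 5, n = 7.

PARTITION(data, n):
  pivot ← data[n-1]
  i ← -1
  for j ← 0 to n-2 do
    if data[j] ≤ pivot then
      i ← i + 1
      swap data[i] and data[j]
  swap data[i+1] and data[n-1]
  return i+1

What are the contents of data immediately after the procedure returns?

pivot = data[6] = 5; i = -1
j=0: data[0]=6 > 5 → no swap
j=1: data[1]=5 ≤ 5 → i=0, swap data[0],data[1] → 5 6 5 5 6 5 5
j=2: data[2]=5 ≤ 5 → i=1, swap data[1],data[2] → 5 5 6 5 6 5 5
j=3: data[3]=5 ≤ 5 → i=2, swap data[2],data[3] → 5 5 5 6 6 5 5
j=4: data[4]=6 > 5 → no swap
j=5: data[5]=5 ≤ 5 → i=3, swap data[3],data[5] → 5 5 5 5 6 6 5
final swap data[4],data[6] → 5 5 5 5 5 6 6; return 4

5 5 5 5 5 6 6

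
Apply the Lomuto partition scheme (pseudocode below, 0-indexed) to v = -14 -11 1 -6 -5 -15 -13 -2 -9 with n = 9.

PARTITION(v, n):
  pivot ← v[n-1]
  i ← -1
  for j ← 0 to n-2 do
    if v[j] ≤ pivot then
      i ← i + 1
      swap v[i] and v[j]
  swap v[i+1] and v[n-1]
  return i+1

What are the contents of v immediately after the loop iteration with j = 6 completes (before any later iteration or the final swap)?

-14 -11 -15 -13 -5 1 -6 -2 -9

pivot = v[8] = -9; i = -1
j=0: v[0]=-14 ≤ -9 → i=0, swap v[0],v[0] (no change) → -14 -11 1 -6 -5 -15 -13 -2 -9
j=1: v[1]=-11 ≤ -9 → i=1, swap v[1],v[1] (no change) → -14 -11 1 -6 -5 -15 -13 -2 -9
j=2: v[2]=1 > -9 → no swap
j=3: v[3]=-6 > -9 → no swap
j=4: v[4]=-5 > -9 → no swap
j=5: v[5]=-15 ≤ -9 → i=2, swap v[2],v[5] → -14 -11 -15 -6 -5 1 -13 -2 -9
j=6: v[6]=-13 ≤ -9 → i=3, swap v[3],v[6] → -14 -11 -15 -13 -5 1 -6 -2 -9
(after j=6) v = -14 -11 -15 -13 -5 1 -6 -2 -9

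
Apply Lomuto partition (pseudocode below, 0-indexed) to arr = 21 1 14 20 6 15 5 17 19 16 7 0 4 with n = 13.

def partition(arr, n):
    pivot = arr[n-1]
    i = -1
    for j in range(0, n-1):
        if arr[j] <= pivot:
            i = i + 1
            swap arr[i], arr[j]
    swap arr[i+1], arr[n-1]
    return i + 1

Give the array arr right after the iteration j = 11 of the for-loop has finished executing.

1 0 14 20 6 15 5 17 19 16 7 21 4

pivot=4, i=-1
j=0: 21>4, skip
j=1: 1≤4, i=0, swap(0,1) ⇒ 1 21 14 20 6 15 5 17 19 16 7 0 4
j=2: 14>4, skip
j=3: 20>4, skip
j=4: 6>4, skip
j=5: 15>4, skip
j=6: 5>4, skip
j=7: 17>4, skip
j=8: 19>4, skip
j=9: 16>4, skip
j=10: 7>4, skip
j=11: 0≤4, i=1, swap(1,11) ⇒ 1 0 14 20 6 15 5 17 19 16 7 21 4
(after j=11) arr = 1 0 14 20 6 15 5 17 19 16 7 21 4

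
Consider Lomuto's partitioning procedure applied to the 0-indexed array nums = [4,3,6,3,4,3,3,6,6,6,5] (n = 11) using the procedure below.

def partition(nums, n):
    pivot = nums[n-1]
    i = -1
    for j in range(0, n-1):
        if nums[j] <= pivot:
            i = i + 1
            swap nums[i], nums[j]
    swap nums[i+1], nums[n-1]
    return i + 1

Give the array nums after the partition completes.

pivot = nums[10] = 5; i = -1
j=0: nums[0]=4 ≤ 5 → i=0, swap nums[0],nums[0] (no change) → [4,3,6,3,4,3,3,6,6,6,5]
j=1: nums[1]=3 ≤ 5 → i=1, swap nums[1],nums[1] (no change) → [4,3,6,3,4,3,3,6,6,6,5]
j=2: nums[2]=6 > 5 → no swap
j=3: nums[3]=3 ≤ 5 → i=2, swap nums[2],nums[3] → [4,3,3,6,4,3,3,6,6,6,5]
j=4: nums[4]=4 ≤ 5 → i=3, swap nums[3],nums[4] → [4,3,3,4,6,3,3,6,6,6,5]
j=5: nums[5]=3 ≤ 5 → i=4, swap nums[4],nums[5] → [4,3,3,4,3,6,3,6,6,6,5]
j=6: nums[6]=3 ≤ 5 → i=5, swap nums[5],nums[6] → [4,3,3,4,3,3,6,6,6,6,5]
j=7: nums[7]=6 > 5 → no swap
j=8: nums[8]=6 > 5 → no swap
j=9: nums[9]=6 > 5 → no swap
final swap nums[6],nums[10] → [4,3,3,4,3,3,5,6,6,6,6]; return 6

[4,3,3,4,3,3,5,6,6,6,6]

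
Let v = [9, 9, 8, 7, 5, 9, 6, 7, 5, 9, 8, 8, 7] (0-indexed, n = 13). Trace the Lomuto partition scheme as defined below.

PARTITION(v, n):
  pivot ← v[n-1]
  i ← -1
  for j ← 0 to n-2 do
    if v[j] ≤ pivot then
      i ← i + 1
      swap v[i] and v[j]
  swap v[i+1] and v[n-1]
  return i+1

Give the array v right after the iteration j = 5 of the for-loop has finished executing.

[7, 5, 8, 9, 9, 9, 6, 7, 5, 9, 8, 8, 7]

pivot=7, i=-1
j=0: 9>7, skip
j=1: 9>7, skip
j=2: 8>7, skip
j=3: 7≤7, i=0, swap(0,3) ⇒ [7, 9, 8, 9, 5, 9, 6, 7, 5, 9, 8, 8, 7]
j=4: 5≤7, i=1, swap(1,4) ⇒ [7, 5, 8, 9, 9, 9, 6, 7, 5, 9, 8, 8, 7]
j=5: 9>7, skip
(after j=5) v = [7, 5, 8, 9, 9, 9, 6, 7, 5, 9, 8, 8, 7]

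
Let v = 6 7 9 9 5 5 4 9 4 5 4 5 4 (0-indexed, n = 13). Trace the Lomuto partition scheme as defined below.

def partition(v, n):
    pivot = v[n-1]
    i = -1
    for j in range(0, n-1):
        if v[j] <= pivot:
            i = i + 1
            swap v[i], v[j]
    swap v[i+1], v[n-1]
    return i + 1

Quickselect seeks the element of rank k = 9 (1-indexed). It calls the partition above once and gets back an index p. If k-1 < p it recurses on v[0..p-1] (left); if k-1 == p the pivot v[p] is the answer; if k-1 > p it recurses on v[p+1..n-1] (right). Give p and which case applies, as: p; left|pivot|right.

pivot = v[12] = 4; i = -1
j=0: v[0]=6 > 4 → no swap
j=1: v[1]=7 > 4 → no swap
j=2: v[2]=9 > 4 → no swap
j=3: v[3]=9 > 4 → no swap
j=4: v[4]=5 > 4 → no swap
j=5: v[5]=5 > 4 → no swap
j=6: v[6]=4 ≤ 4 → i=0, swap v[0],v[6] → 4 7 9 9 5 5 6 9 4 5 4 5 4
j=7: v[7]=9 > 4 → no swap
j=8: v[8]=4 ≤ 4 → i=1, swap v[1],v[8] → 4 4 9 9 5 5 6 9 7 5 4 5 4
j=9: v[9]=5 > 4 → no swap
j=10: v[10]=4 ≤ 4 → i=2, swap v[2],v[10] → 4 4 4 9 5 5 6 9 7 5 9 5 4
j=11: v[11]=5 > 4 → no swap
final swap v[3],v[12] → 4 4 4 4 5 5 6 9 7 5 9 5 9; return 3
p = 3; k-1 = 8 > 3 ⇒ right

3; right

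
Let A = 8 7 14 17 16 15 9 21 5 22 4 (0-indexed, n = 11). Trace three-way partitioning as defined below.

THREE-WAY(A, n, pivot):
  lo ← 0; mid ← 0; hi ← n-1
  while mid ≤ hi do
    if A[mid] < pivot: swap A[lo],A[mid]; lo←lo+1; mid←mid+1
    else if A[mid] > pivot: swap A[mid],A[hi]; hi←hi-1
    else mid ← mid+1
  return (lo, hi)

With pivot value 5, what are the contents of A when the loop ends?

lo=0 mid=0 hi=10
8>5: swap(0,10), hi=9 ⇒ 4 7 14 17 16 15 9 21 5 22 8
4<5: swap(0,0), lo=1 mid=1 ⇒ 4 7 14 17 16 15 9 21 5 22 8
7>5: swap(1,9), hi=8 ⇒ 4 22 14 17 16 15 9 21 5 7 8
22>5: swap(1,8), hi=7 ⇒ 4 5 14 17 16 15 9 21 22 7 8
5=5: mid=2
14>5: swap(2,7), hi=6 ⇒ 4 5 21 17 16 15 9 14 22 7 8
21>5: swap(2,6), hi=5 ⇒ 4 5 9 17 16 15 21 14 22 7 8
9>5: swap(2,5), hi=4 ⇒ 4 5 15 17 16 9 21 14 22 7 8
15>5: swap(2,4), hi=3 ⇒ 4 5 16 17 15 9 21 14 22 7 8
16>5: swap(2,3), hi=2 ⇒ 4 5 17 16 15 9 21 14 22 7 8
17>5: swap(2,2), hi=1 ⇒ 4 5 17 16 15 9 21 14 22 7 8
done. lo=1 hi=1; A=4 5 17 16 15 9 21 14 22 7 8

4 5 17 16 15 9 21 14 22 7 8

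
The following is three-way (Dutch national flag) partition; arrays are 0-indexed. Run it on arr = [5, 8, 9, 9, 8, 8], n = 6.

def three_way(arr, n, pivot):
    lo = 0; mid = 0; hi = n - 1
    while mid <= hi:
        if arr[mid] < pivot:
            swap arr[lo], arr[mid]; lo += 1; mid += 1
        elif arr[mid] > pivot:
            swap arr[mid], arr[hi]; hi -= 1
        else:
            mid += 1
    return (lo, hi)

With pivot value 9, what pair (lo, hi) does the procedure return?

(4, 5)

lo=0 mid=0 hi=5
5<9: swap(0,0), lo=1 mid=1 ⇒ [5, 8, 9, 9, 8, 8]
8<9: swap(1,1), lo=2 mid=2 ⇒ [5, 8, 9, 9, 8, 8]
9=9: mid=3
9=9: mid=4
8<9: swap(2,4), lo=3 mid=5 ⇒ [5, 8, 8, 9, 9, 8]
8<9: swap(3,5), lo=4 mid=6 ⇒ [5, 8, 8, 8, 9, 9]
done. lo=4 hi=5; arr=[5, 8, 8, 8, 9, 9]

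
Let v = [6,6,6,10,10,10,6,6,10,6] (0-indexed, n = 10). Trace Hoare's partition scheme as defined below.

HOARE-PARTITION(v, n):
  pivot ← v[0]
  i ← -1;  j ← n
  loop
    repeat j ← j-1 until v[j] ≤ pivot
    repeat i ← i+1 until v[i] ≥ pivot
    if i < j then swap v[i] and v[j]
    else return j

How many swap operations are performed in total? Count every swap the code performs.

pivot=6
j stops at 9 (6), i stops at 0 (6); swap ⇒ [6,6,6,10,10,10,6,6,10,6]
j stops at 7 (6), i stops at 1 (6); swap ⇒ [6,6,6,10,10,10,6,6,10,6]
j stops at 6 (6), i stops at 2 (6); swap ⇒ [6,6,6,10,10,10,6,6,10,6]
j stops at 2, i stops at 3; i≥j ⇒ return 2. v=[6,6,6,10,10,10,6,6,10,6]

3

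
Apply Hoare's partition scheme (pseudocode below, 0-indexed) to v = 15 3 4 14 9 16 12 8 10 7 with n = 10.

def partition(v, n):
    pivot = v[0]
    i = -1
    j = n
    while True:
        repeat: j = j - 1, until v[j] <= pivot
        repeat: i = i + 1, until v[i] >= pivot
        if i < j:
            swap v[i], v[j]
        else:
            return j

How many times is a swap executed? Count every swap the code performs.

2

pivot = v[0] = 15; i = -1, j = 10
j→9 (v[9]=7≤15), i→0 (v[0]=15≥15); i<j, swap → 7 3 4 14 9 16 12 8 10 15
j→8 (v[8]=10≤15), i→5 (v[5]=16≥15); i<j, swap → 7 3 4 14 9 10 12 8 16 15
j→7, i→8; i≥j, return j=7. v = 7 3 4 14 9 10 12 8 16 15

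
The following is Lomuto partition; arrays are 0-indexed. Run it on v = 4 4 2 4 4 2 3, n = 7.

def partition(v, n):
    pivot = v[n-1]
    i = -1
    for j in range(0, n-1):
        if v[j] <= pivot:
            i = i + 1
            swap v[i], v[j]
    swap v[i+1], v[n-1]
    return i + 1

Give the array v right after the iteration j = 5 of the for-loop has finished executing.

2 2 4 4 4 4 3

pivot = v[6] = 3; i = -1
j=0: v[0]=4 > 3 → no swap
j=1: v[1]=4 > 3 → no swap
j=2: v[2]=2 ≤ 3 → i=0, swap v[0],v[2] → 2 4 4 4 4 2 3
j=3: v[3]=4 > 3 → no swap
j=4: v[4]=4 > 3 → no swap
j=5: v[5]=2 ≤ 3 → i=1, swap v[1],v[5] → 2 2 4 4 4 4 3
(after j=5) v = 2 2 4 4 4 4 3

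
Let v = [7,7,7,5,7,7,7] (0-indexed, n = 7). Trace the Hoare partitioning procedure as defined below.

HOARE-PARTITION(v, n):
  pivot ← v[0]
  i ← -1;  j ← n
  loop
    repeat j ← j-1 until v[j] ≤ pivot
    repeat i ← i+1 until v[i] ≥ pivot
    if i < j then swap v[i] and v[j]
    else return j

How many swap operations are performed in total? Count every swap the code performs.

pivot=7
j stops at 6 (7), i stops at 0 (7); swap ⇒ [7,7,7,5,7,7,7]
j stops at 5 (7), i stops at 1 (7); swap ⇒ [7,7,7,5,7,7,7]
j stops at 4 (7), i stops at 2 (7); swap ⇒ [7,7,7,5,7,7,7]
j stops at 3, i stops at 4; i≥j ⇒ return 3. v=[7,7,7,5,7,7,7]

3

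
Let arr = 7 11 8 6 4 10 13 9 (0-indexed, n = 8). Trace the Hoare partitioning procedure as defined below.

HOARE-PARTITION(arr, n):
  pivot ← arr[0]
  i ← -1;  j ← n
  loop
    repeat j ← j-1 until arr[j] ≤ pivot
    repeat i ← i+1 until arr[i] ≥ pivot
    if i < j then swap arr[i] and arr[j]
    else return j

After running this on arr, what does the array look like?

4 6 8 11 7 10 13 9

pivot = arr[0] = 7; i = -1, j = 8
j→4 (arr[4]=4≤7), i→0 (arr[0]=7≥7); i<j, swap → 4 11 8 6 7 10 13 9
j→3 (arr[3]=6≤7), i→1 (arr[1]=11≥7); i<j, swap → 4 6 8 11 7 10 13 9
j→1, i→2; i≥j, return j=1. arr = 4 6 8 11 7 10 13 9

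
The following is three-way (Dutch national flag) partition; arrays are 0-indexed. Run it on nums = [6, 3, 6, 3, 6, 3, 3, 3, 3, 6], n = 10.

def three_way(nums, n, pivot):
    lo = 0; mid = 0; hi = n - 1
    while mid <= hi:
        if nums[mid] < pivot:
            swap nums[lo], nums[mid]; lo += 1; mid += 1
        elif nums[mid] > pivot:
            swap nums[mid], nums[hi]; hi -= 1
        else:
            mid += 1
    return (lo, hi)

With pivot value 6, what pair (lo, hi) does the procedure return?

pivot = 6; lo=0, mid=0, hi=9
nums[mid]=6=6: mid=1
nums[mid]=3<6: swap nums[0],nums[1]; lo=1,mid=2 → [3, 6, 6, 3, 6, 3, 3, 3, 3, 6]
nums[mid]=6=6: mid=3
nums[mid]=3<6: swap nums[1],nums[3]; lo=2,mid=4 → [3, 3, 6, 6, 6, 3, 3, 3, 3, 6]
nums[mid]=6=6: mid=5
nums[mid]=3<6: swap nums[2],nums[5]; lo=3,mid=6 → [3, 3, 3, 6, 6, 6, 3, 3, 3, 6]
nums[mid]=3<6: swap nums[3],nums[6]; lo=4,mid=7 → [3, 3, 3, 3, 6, 6, 6, 3, 3, 6]
nums[mid]=3<6: swap nums[4],nums[7]; lo=5,mid=8 → [3, 3, 3, 3, 3, 6, 6, 6, 3, 6]
nums[mid]=3<6: swap nums[5],nums[8]; lo=6,mid=9 → [3, 3, 3, 3, 3, 3, 6, 6, 6, 6]
nums[mid]=6=6: mid=10
end: lo=6, hi=9; nums = [3, 3, 3, 3, 3, 3, 6, 6, 6, 6]

(6, 9)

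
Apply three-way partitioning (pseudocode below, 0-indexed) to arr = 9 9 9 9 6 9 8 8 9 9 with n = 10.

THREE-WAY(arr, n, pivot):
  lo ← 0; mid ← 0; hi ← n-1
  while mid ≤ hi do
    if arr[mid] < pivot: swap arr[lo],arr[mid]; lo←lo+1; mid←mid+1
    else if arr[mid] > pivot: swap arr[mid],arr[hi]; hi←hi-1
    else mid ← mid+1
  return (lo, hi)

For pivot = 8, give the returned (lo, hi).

(1, 2)

lo=0 mid=0 hi=9
9>8: swap(0,9), hi=8 ⇒ 9 9 9 9 6 9 8 8 9 9
9>8: swap(0,8), hi=7 ⇒ 9 9 9 9 6 9 8 8 9 9
9>8: swap(0,7), hi=6 ⇒ 8 9 9 9 6 9 8 9 9 9
8=8: mid=1
9>8: swap(1,6), hi=5 ⇒ 8 8 9 9 6 9 9 9 9 9
8=8: mid=2
9>8: swap(2,5), hi=4 ⇒ 8 8 9 9 6 9 9 9 9 9
9>8: swap(2,4), hi=3 ⇒ 8 8 6 9 9 9 9 9 9 9
6<8: swap(0,2), lo=1 mid=3 ⇒ 6 8 8 9 9 9 9 9 9 9
9>8: swap(3,3), hi=2 ⇒ 6 8 8 9 9 9 9 9 9 9
done. lo=1 hi=2; arr=6 8 8 9 9 9 9 9 9 9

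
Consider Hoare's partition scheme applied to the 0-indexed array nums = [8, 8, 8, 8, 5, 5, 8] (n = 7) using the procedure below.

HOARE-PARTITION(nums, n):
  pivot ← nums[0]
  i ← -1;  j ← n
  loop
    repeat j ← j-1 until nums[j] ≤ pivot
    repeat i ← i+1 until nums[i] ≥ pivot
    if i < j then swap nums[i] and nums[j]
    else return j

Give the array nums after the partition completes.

[8, 5, 5, 8, 8, 8, 8]

pivot = nums[0] = 8; i = -1, j = 7
j→6 (nums[6]=8≤8), i→0 (nums[0]=8≥8); i<j, swap → [8, 8, 8, 8, 5, 5, 8]
j→5 (nums[5]=5≤8), i→1 (nums[1]=8≥8); i<j, swap → [8, 5, 8, 8, 5, 8, 8]
j→4 (nums[4]=5≤8), i→2 (nums[2]=8≥8); i<j, swap → [8, 5, 5, 8, 8, 8, 8]
j→3, i→3; i≥j, return j=3. nums = [8, 5, 5, 8, 8, 8, 8]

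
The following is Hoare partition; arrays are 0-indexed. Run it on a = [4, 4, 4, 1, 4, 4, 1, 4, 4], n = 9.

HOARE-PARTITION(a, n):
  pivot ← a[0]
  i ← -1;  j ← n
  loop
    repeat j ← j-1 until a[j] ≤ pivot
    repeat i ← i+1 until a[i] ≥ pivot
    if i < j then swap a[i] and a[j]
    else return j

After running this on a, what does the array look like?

[4, 4, 1, 1, 4, 4, 4, 4, 4]

pivot = a[0] = 4; i = -1, j = 9
j→8 (a[8]=4≤4), i→0 (a[0]=4≥4); i<j, swap → [4, 4, 4, 1, 4, 4, 1, 4, 4]
j→7 (a[7]=4≤4), i→1 (a[1]=4≥4); i<j, swap → [4, 4, 4, 1, 4, 4, 1, 4, 4]
j→6 (a[6]=1≤4), i→2 (a[2]=4≥4); i<j, swap → [4, 4, 1, 1, 4, 4, 4, 4, 4]
j→5 (a[5]=4≤4), i→4 (a[4]=4≥4); i<j, swap → [4, 4, 1, 1, 4, 4, 4, 4, 4]
j→4, i→5; i≥j, return j=4. a = [4, 4, 1, 1, 4, 4, 4, 4, 4]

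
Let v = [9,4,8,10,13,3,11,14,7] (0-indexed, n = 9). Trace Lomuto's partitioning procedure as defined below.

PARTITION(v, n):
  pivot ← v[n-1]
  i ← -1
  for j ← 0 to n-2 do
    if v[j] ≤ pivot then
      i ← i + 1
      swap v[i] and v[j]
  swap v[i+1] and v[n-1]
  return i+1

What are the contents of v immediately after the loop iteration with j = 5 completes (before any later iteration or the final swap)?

[4,3,8,10,13,9,11,14,7]

pivot = v[8] = 7; i = -1
j=0: v[0]=9 > 7 → no swap
j=1: v[1]=4 ≤ 7 → i=0, swap v[0],v[1] → [4,9,8,10,13,3,11,14,7]
j=2: v[2]=8 > 7 → no swap
j=3: v[3]=10 > 7 → no swap
j=4: v[4]=13 > 7 → no swap
j=5: v[5]=3 ≤ 7 → i=1, swap v[1],v[5] → [4,3,8,10,13,9,11,14,7]
(after j=5) v = [4,3,8,10,13,9,11,14,7]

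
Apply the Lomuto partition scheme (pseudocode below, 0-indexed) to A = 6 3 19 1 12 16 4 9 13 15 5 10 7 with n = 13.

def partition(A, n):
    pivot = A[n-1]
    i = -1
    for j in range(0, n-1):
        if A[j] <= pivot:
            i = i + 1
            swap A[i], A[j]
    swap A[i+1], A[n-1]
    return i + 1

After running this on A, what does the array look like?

6 3 1 4 5 7 19 9 13 15 12 10 16

pivot = A[12] = 7; i = -1
j=0: A[0]=6 ≤ 7 → i=0, swap A[0],A[0] (no change) → 6 3 19 1 12 16 4 9 13 15 5 10 7
j=1: A[1]=3 ≤ 7 → i=1, swap A[1],A[1] (no change) → 6 3 19 1 12 16 4 9 13 15 5 10 7
j=2: A[2]=19 > 7 → no swap
j=3: A[3]=1 ≤ 7 → i=2, swap A[2],A[3] → 6 3 1 19 12 16 4 9 13 15 5 10 7
j=4: A[4]=12 > 7 → no swap
j=5: A[5]=16 > 7 → no swap
j=6: A[6]=4 ≤ 7 → i=3, swap A[3],A[6] → 6 3 1 4 12 16 19 9 13 15 5 10 7
j=7: A[7]=9 > 7 → no swap
j=8: A[8]=13 > 7 → no swap
j=9: A[9]=15 > 7 → no swap
j=10: A[10]=5 ≤ 7 → i=4, swap A[4],A[10] → 6 3 1 4 5 16 19 9 13 15 12 10 7
j=11: A[11]=10 > 7 → no swap
final swap A[5],A[12] → 6 3 1 4 5 7 19 9 13 15 12 10 16; return 5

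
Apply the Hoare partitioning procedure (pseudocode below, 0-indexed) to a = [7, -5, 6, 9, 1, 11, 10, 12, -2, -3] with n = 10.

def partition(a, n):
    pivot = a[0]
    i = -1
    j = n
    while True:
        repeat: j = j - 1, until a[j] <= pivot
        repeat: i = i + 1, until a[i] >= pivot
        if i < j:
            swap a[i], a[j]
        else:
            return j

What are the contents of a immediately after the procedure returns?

[-3, -5, 6, -2, 1, 11, 10, 12, 9, 7]

pivot=7
j stops at 9 (-3), i stops at 0 (7); swap ⇒ [-3, -5, 6, 9, 1, 11, 10, 12, -2, 7]
j stops at 8 (-2), i stops at 3 (9); swap ⇒ [-3, -5, 6, -2, 1, 11, 10, 12, 9, 7]
j stops at 4, i stops at 5; i≥j ⇒ return 4. a=[-3, -5, 6, -2, 1, 11, 10, 12, 9, 7]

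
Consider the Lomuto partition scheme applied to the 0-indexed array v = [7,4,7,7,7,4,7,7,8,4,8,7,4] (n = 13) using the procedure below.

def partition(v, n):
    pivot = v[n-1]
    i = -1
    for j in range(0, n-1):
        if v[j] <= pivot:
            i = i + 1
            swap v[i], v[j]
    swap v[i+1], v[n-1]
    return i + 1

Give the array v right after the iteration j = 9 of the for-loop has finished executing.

pivot=4, i=-1
j=0: 7>4, skip
j=1: 4≤4, i=0, swap(0,1) ⇒ [4,7,7,7,7,4,7,7,8,4,8,7,4]
j=2: 7>4, skip
j=3: 7>4, skip
j=4: 7>4, skip
j=5: 4≤4, i=1, swap(1,5) ⇒ [4,4,7,7,7,7,7,7,8,4,8,7,4]
j=6: 7>4, skip
j=7: 7>4, skip
j=8: 8>4, skip
j=9: 4≤4, i=2, swap(2,9) ⇒ [4,4,4,7,7,7,7,7,8,7,8,7,4]
(after j=9) v = [4,4,4,7,7,7,7,7,8,7,8,7,4]

[4,4,4,7,7,7,7,7,8,7,8,7,4]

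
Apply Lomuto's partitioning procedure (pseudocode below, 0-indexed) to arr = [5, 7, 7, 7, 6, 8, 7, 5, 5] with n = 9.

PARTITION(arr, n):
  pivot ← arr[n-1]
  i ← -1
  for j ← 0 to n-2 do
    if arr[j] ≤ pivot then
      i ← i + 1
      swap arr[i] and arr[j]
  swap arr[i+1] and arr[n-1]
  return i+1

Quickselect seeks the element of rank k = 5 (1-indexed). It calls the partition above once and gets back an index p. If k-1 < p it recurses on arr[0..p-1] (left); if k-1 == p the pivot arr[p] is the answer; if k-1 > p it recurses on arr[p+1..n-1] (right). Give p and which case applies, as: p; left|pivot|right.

2; right

pivot = arr[8] = 5; i = -1
j=0: arr[0]=5 ≤ 5 → i=0, swap arr[0],arr[0] (no change) → [5, 7, 7, 7, 6, 8, 7, 5, 5]
j=1: arr[1]=7 > 5 → no swap
j=2: arr[2]=7 > 5 → no swap
j=3: arr[3]=7 > 5 → no swap
j=4: arr[4]=6 > 5 → no swap
j=5: arr[5]=8 > 5 → no swap
j=6: arr[6]=7 > 5 → no swap
j=7: arr[7]=5 ≤ 5 → i=1, swap arr[1],arr[7] → [5, 5, 7, 7, 6, 8, 7, 7, 5]
final swap arr[2],arr[8] → [5, 5, 5, 7, 6, 8, 7, 7, 7]; return 2
p = 2; k-1 = 4 > 2 ⇒ right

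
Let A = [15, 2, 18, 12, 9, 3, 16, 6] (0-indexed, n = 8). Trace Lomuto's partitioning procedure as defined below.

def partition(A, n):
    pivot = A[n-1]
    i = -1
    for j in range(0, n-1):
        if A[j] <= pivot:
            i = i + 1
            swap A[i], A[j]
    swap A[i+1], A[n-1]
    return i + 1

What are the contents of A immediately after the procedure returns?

pivot = A[7] = 6; i = -1
j=0: A[0]=15 > 6 → no swap
j=1: A[1]=2 ≤ 6 → i=0, swap A[0],A[1] → [2, 15, 18, 12, 9, 3, 16, 6]
j=2: A[2]=18 > 6 → no swap
j=3: A[3]=12 > 6 → no swap
j=4: A[4]=9 > 6 → no swap
j=5: A[5]=3 ≤ 6 → i=1, swap A[1],A[5] → [2, 3, 18, 12, 9, 15, 16, 6]
j=6: A[6]=16 > 6 → no swap
final swap A[2],A[7] → [2, 3, 6, 12, 9, 15, 16, 18]; return 2

[2, 3, 6, 12, 9, 15, 16, 18]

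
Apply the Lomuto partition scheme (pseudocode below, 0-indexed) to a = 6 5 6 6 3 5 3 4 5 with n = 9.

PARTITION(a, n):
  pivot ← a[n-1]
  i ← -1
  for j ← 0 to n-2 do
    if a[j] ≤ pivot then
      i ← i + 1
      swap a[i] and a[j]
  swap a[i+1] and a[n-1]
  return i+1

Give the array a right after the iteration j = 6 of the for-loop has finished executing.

pivot=5, i=-1
j=0: 6>5, skip
j=1: 5≤5, i=0, swap(0,1) ⇒ 5 6 6 6 3 5 3 4 5
j=2: 6>5, skip
j=3: 6>5, skip
j=4: 3≤5, i=1, swap(1,4) ⇒ 5 3 6 6 6 5 3 4 5
j=5: 5≤5, i=2, swap(2,5) ⇒ 5 3 5 6 6 6 3 4 5
j=6: 3≤5, i=3, swap(3,6) ⇒ 5 3 5 3 6 6 6 4 5
(after j=6) a = 5 3 5 3 6 6 6 4 5

5 3 5 3 6 6 6 4 5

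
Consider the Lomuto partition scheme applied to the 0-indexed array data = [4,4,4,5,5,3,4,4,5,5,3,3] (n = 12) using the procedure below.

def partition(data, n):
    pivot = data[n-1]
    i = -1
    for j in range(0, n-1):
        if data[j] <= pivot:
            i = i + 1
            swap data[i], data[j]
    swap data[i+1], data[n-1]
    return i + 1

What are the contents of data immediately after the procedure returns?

pivot = data[11] = 3; i = -1
j=0: data[0]=4 > 3 → no swap
j=1: data[1]=4 > 3 → no swap
j=2: data[2]=4 > 3 → no swap
j=3: data[3]=5 > 3 → no swap
j=4: data[4]=5 > 3 → no swap
j=5: data[5]=3 ≤ 3 → i=0, swap data[0],data[5] → [3,4,4,5,5,4,4,4,5,5,3,3]
j=6: data[6]=4 > 3 → no swap
j=7: data[7]=4 > 3 → no swap
j=8: data[8]=5 > 3 → no swap
j=9: data[9]=5 > 3 → no swap
j=10: data[10]=3 ≤ 3 → i=1, swap data[1],data[10] → [3,3,4,5,5,4,4,4,5,5,4,3]
final swap data[2],data[11] → [3,3,3,5,5,4,4,4,5,5,4,4]; return 2

[3,3,3,5,5,4,4,4,5,5,4,4]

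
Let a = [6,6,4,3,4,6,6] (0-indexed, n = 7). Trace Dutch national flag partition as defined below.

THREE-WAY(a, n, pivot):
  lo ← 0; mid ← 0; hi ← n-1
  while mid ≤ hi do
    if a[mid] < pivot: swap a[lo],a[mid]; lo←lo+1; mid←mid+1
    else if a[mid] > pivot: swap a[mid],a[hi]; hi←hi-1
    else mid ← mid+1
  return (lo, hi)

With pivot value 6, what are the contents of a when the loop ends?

[4,3,4,6,6,6,6]

lo=0 mid=0 hi=6
6=6: mid=1
6=6: mid=2
4<6: swap(0,2), lo=1 mid=3 ⇒ [4,6,6,3,4,6,6]
3<6: swap(1,3), lo=2 mid=4 ⇒ [4,3,6,6,4,6,6]
4<6: swap(2,4), lo=3 mid=5 ⇒ [4,3,4,6,6,6,6]
6=6: mid=6
6=6: mid=7
done. lo=3 hi=6; a=[4,3,4,6,6,6,6]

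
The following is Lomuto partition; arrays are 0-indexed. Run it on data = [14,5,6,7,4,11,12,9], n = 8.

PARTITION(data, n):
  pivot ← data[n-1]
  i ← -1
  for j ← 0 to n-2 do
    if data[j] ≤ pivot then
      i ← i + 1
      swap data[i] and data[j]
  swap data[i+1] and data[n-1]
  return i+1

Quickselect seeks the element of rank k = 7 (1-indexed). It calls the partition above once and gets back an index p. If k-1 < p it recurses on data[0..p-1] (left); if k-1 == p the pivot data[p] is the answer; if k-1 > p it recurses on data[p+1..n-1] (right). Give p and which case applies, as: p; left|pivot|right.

4; right

pivot = data[7] = 9; i = -1
j=0: data[0]=14 > 9 → no swap
j=1: data[1]=5 ≤ 9 → i=0, swap data[0],data[1] → [5,14,6,7,4,11,12,9]
j=2: data[2]=6 ≤ 9 → i=1, swap data[1],data[2] → [5,6,14,7,4,11,12,9]
j=3: data[3]=7 ≤ 9 → i=2, swap data[2],data[3] → [5,6,7,14,4,11,12,9]
j=4: data[4]=4 ≤ 9 → i=3, swap data[3],data[4] → [5,6,7,4,14,11,12,9]
j=5: data[5]=11 > 9 → no swap
j=6: data[6]=12 > 9 → no swap
final swap data[4],data[7] → [5,6,7,4,9,11,12,14]; return 4
p = 4; k-1 = 6 > 4 ⇒ right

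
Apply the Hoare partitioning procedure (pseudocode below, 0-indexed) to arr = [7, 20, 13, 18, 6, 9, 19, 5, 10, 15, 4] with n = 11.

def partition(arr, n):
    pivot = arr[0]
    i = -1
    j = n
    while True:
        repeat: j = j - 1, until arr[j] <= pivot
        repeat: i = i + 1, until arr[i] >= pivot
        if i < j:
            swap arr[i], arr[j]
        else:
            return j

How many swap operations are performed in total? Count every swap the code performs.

3

pivot=7
j stops at 10 (4), i stops at 0 (7); swap ⇒ [4, 20, 13, 18, 6, 9, 19, 5, 10, 15, 7]
j stops at 7 (5), i stops at 1 (20); swap ⇒ [4, 5, 13, 18, 6, 9, 19, 20, 10, 15, 7]
j stops at 4 (6), i stops at 2 (13); swap ⇒ [4, 5, 6, 18, 13, 9, 19, 20, 10, 15, 7]
j stops at 2, i stops at 3; i≥j ⇒ return 2. arr=[4, 5, 6, 18, 13, 9, 19, 20, 10, 15, 7]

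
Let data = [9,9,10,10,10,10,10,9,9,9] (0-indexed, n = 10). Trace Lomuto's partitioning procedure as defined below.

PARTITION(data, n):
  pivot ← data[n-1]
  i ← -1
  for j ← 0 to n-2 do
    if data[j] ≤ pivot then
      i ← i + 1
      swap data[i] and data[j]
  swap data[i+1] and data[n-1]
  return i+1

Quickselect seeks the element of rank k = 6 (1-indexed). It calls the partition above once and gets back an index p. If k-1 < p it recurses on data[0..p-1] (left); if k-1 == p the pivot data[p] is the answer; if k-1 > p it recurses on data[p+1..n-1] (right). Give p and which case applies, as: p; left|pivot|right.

4; right

pivot = data[9] = 9; i = -1
j=0: data[0]=9 ≤ 9 → i=0, swap data[0],data[0] (no change) → [9,9,10,10,10,10,10,9,9,9]
j=1: data[1]=9 ≤ 9 → i=1, swap data[1],data[1] (no change) → [9,9,10,10,10,10,10,9,9,9]
j=2: data[2]=10 > 9 → no swap
j=3: data[3]=10 > 9 → no swap
j=4: data[4]=10 > 9 → no swap
j=5: data[5]=10 > 9 → no swap
j=6: data[6]=10 > 9 → no swap
j=7: data[7]=9 ≤ 9 → i=2, swap data[2],data[7] → [9,9,9,10,10,10,10,10,9,9]
j=8: data[8]=9 ≤ 9 → i=3, swap data[3],data[8] → [9,9,9,9,10,10,10,10,10,9]
final swap data[4],data[9] → [9,9,9,9,9,10,10,10,10,10]; return 4
p = 4; k-1 = 5 > 4 ⇒ right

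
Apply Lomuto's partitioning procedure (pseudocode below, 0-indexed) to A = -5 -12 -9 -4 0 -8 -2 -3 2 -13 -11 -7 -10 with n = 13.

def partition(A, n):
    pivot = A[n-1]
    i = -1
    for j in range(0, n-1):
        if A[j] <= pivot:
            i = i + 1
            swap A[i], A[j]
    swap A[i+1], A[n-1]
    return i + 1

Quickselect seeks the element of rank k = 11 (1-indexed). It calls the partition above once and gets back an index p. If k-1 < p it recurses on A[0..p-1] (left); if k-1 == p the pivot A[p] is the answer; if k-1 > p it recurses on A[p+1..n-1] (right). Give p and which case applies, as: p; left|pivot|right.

3; right

pivot = A[12] = -10; i = -1
j=0: A[0]=-5 > -10 → no swap
j=1: A[1]=-12 ≤ -10 → i=0, swap A[0],A[1] → -12 -5 -9 -4 0 -8 -2 -3 2 -13 -11 -7 -10
j=2: A[2]=-9 > -10 → no swap
j=3: A[3]=-4 > -10 → no swap
j=4: A[4]=0 > -10 → no swap
j=5: A[5]=-8 > -10 → no swap
j=6: A[6]=-2 > -10 → no swap
j=7: A[7]=-3 > -10 → no swap
j=8: A[8]=2 > -10 → no swap
j=9: A[9]=-13 ≤ -10 → i=1, swap A[1],A[9] → -12 -13 -9 -4 0 -8 -2 -3 2 -5 -11 -7 -10
j=10: A[10]=-11 ≤ -10 → i=2, swap A[2],A[10] → -12 -13 -11 -4 0 -8 -2 -3 2 -5 -9 -7 -10
j=11: A[11]=-7 > -10 → no swap
final swap A[3],A[12] → -12 -13 -11 -10 0 -8 -2 -3 2 -5 -9 -7 -4; return 3
p = 3; k-1 = 10 > 3 ⇒ right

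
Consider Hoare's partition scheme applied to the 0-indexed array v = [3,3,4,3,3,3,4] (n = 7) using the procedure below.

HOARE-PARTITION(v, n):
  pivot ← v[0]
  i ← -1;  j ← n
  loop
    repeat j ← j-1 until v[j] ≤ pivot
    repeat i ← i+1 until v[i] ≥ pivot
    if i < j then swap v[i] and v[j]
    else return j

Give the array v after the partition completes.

[3,3,3,4,3,3,4]

pivot=3
j stops at 5 (3), i stops at 0 (3); swap ⇒ [3,3,4,3,3,3,4]
j stops at 4 (3), i stops at 1 (3); swap ⇒ [3,3,4,3,3,3,4]
j stops at 3 (3), i stops at 2 (4); swap ⇒ [3,3,3,4,3,3,4]
j stops at 2, i stops at 3; i≥j ⇒ return 2. v=[3,3,3,4,3,3,4]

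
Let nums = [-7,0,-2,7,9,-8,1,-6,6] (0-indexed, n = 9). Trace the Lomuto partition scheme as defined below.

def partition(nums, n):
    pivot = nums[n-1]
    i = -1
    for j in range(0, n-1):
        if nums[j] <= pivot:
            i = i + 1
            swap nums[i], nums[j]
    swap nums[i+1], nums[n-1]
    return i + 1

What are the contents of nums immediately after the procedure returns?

pivot=6, i=-1
j=0: -7≤6, i=0, swap(0,0) ⇒ [-7,0,-2,7,9,-8,1,-6,6]
j=1: 0≤6, i=1, swap(1,1) ⇒ [-7,0,-2,7,9,-8,1,-6,6]
j=2: -2≤6, i=2, swap(2,2) ⇒ [-7,0,-2,7,9,-8,1,-6,6]
j=3: 7>6, skip
j=4: 9>6, skip
j=5: -8≤6, i=3, swap(3,5) ⇒ [-7,0,-2,-8,9,7,1,-6,6]
j=6: 1≤6, i=4, swap(4,6) ⇒ [-7,0,-2,-8,1,7,9,-6,6]
j=7: -6≤6, i=5, swap(5,7) ⇒ [-7,0,-2,-8,1,-6,9,7,6]
swap(6,8) ⇒ [-7,0,-2,-8,1,-6,6,7,9]; return 6

[-7,0,-2,-8,1,-6,6,7,9]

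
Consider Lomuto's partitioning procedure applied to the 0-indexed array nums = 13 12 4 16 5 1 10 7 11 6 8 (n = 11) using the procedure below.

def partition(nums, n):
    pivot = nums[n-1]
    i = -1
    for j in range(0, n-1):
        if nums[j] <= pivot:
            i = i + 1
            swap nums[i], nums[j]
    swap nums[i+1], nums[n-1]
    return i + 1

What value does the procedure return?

5

pivot = nums[10] = 8; i = -1
j=0: nums[0]=13 > 8 → no swap
j=1: nums[1]=12 > 8 → no swap
j=2: nums[2]=4 ≤ 8 → i=0, swap nums[0],nums[2] → 4 12 13 16 5 1 10 7 11 6 8
j=3: nums[3]=16 > 8 → no swap
j=4: nums[4]=5 ≤ 8 → i=1, swap nums[1],nums[4] → 4 5 13 16 12 1 10 7 11 6 8
j=5: nums[5]=1 ≤ 8 → i=2, swap nums[2],nums[5] → 4 5 1 16 12 13 10 7 11 6 8
j=6: nums[6]=10 > 8 → no swap
j=7: nums[7]=7 ≤ 8 → i=3, swap nums[3],nums[7] → 4 5 1 7 12 13 10 16 11 6 8
j=8: nums[8]=11 > 8 → no swap
j=9: nums[9]=6 ≤ 8 → i=4, swap nums[4],nums[9] → 4 5 1 7 6 13 10 16 11 12 8
final swap nums[5],nums[10] → 4 5 1 7 6 8 10 16 11 12 13; return 5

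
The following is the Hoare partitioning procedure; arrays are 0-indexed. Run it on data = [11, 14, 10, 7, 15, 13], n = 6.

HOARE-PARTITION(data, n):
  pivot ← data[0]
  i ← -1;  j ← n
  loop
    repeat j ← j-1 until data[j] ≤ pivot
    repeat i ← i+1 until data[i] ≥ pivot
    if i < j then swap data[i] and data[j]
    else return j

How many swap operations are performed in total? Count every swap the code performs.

pivot = data[0] = 11; i = -1, j = 6
j→3 (data[3]=7≤11), i→0 (data[0]=11≥11); i<j, swap → [7, 14, 10, 11, 15, 13]
j→2 (data[2]=10≤11), i→1 (data[1]=14≥11); i<j, swap → [7, 10, 14, 11, 15, 13]
j→1, i→2; i≥j, return j=1. data = [7, 10, 14, 11, 15, 13]

2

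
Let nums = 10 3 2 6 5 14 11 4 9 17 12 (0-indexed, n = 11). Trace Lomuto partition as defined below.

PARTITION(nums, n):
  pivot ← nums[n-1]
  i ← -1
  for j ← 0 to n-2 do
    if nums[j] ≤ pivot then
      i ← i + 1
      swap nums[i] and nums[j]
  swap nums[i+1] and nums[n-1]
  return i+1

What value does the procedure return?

pivot = nums[10] = 12; i = -1
j=0: nums[0]=10 ≤ 12 → i=0, swap nums[0],nums[0] (no change) → 10 3 2 6 5 14 11 4 9 17 12
j=1: nums[1]=3 ≤ 12 → i=1, swap nums[1],nums[1] (no change) → 10 3 2 6 5 14 11 4 9 17 12
j=2: nums[2]=2 ≤ 12 → i=2, swap nums[2],nums[2] (no change) → 10 3 2 6 5 14 11 4 9 17 12
j=3: nums[3]=6 ≤ 12 → i=3, swap nums[3],nums[3] (no change) → 10 3 2 6 5 14 11 4 9 17 12
j=4: nums[4]=5 ≤ 12 → i=4, swap nums[4],nums[4] (no change) → 10 3 2 6 5 14 11 4 9 17 12
j=5: nums[5]=14 > 12 → no swap
j=6: nums[6]=11 ≤ 12 → i=5, swap nums[5],nums[6] → 10 3 2 6 5 11 14 4 9 17 12
j=7: nums[7]=4 ≤ 12 → i=6, swap nums[6],nums[7] → 10 3 2 6 5 11 4 14 9 17 12
j=8: nums[8]=9 ≤ 12 → i=7, swap nums[7],nums[8] → 10 3 2 6 5 11 4 9 14 17 12
j=9: nums[9]=17 > 12 → no swap
final swap nums[8],nums[10] → 10 3 2 6 5 11 4 9 12 17 14; return 8

8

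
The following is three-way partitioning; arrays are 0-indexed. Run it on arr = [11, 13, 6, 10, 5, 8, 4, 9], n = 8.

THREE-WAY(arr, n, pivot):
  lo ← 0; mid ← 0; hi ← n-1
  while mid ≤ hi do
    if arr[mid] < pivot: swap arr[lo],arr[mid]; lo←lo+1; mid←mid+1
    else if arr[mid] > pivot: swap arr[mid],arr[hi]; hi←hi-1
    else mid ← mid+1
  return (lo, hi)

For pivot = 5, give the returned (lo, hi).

lo=0 mid=0 hi=7
11>5: swap(0,7), hi=6 ⇒ [9, 13, 6, 10, 5, 8, 4, 11]
9>5: swap(0,6), hi=5 ⇒ [4, 13, 6, 10, 5, 8, 9, 11]
4<5: swap(0,0), lo=1 mid=1 ⇒ [4, 13, 6, 10, 5, 8, 9, 11]
13>5: swap(1,5), hi=4 ⇒ [4, 8, 6, 10, 5, 13, 9, 11]
8>5: swap(1,4), hi=3 ⇒ [4, 5, 6, 10, 8, 13, 9, 11]
5=5: mid=2
6>5: swap(2,3), hi=2 ⇒ [4, 5, 10, 6, 8, 13, 9, 11]
10>5: swap(2,2), hi=1 ⇒ [4, 5, 10, 6, 8, 13, 9, 11]
done. lo=1 hi=1; arr=[4, 5, 10, 6, 8, 13, 9, 11]

(1, 1)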